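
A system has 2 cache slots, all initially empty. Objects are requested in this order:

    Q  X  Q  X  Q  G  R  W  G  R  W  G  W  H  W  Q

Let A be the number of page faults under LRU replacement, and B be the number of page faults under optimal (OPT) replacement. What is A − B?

Under LRU: F F . . . F F F F F F F . F . F → 11 faults.
Under OPT: F F . . . F F F . F . F . F . F → 9 faults.
A − B = 11 − 9 = 2.

2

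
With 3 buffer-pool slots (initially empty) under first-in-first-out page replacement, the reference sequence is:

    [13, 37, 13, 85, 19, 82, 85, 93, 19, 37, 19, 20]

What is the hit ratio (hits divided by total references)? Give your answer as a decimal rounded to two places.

13 -> fault, frames [13]
37 -> fault, frames [13, 37]
13 -> hit
85 -> fault, frames [13, 37, 85]
19 -> fault, evict 13, frames [37, 85, 19]
82 -> fault, evict 37, frames [85, 19, 82]
85 -> hit
93 -> fault, evict 85, frames [19, 82, 93]
19 -> hit
37 -> fault, evict 19, frames [82, 93, 37]
19 -> fault, evict 82, frames [93, 37, 19]
20 -> fault, evict 93, frames [37, 19, 20]
Hits: 3 of 12 references → 3/12 = 0.2500.

0.25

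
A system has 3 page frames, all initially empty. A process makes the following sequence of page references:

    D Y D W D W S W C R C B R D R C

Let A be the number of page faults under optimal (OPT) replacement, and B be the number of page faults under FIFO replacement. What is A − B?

Under OPT: F F . F . . F . F F . F . . . F → 8 faults.
Under FIFO: F F . F . . F . F F . F . F . F → 9 faults.
A − B = 8 − 9 = -1.

-1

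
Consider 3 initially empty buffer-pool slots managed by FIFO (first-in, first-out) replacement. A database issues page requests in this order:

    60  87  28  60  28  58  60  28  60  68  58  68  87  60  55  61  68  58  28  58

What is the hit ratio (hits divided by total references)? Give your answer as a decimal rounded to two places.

60 -> miss, frames (60)
87 -> miss, frames (60 87)
28 -> miss, frames (60 87 28)
60 -> hit
28 -> hit
58 -> miss, evict 60, frames (87 28 58)
60 -> miss, evict 87, frames (28 58 60)
28 -> hit
60 -> hit
68 -> miss, evict 28, frames (58 60 68)
58 -> hit
68 -> hit
87 -> miss, evict 58, frames (60 68 87)
60 -> hit
55 -> miss, evict 60, frames (68 87 55)
61 -> miss, evict 68, frames (87 55 61)
68 -> miss, evict 87, frames (55 61 68)
58 -> miss, evict 55, frames (61 68 58)
28 -> miss, evict 61, frames (68 58 28)
58 -> hit
Hits: 8 of 20 references → 8/20 = 0.4000.

0.40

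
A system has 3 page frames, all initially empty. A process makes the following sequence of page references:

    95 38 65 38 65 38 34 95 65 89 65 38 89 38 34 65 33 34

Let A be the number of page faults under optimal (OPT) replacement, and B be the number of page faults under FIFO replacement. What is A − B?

Under OPT: F F F . . . F . . F . F . . . F F . → 8 faults.
Under FIFO: F F F . . . F F . F F F . . F . F . → 10 faults.
A − B = 8 − 10 = -2.

-2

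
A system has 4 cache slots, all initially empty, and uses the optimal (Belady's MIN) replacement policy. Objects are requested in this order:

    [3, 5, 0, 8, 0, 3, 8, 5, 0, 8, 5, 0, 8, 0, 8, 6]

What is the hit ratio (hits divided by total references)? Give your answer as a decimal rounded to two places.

0.69

3 -> fault, frames {3}
5 -> fault, frames {3,5}
0 -> fault, frames {3,5,0}
8 -> fault, frames {3,5,0,8}
0 -> hit
3 -> hit
8 -> hit
5 -> hit
0 -> hit
8 -> hit
5 -> hit
0 -> hit
8 -> hit
0 -> hit
8 -> hit
6 -> fault, evict 8, frames {3,5,0,6}
Hits: 11 of 16 references → 11/16 = 0.6875.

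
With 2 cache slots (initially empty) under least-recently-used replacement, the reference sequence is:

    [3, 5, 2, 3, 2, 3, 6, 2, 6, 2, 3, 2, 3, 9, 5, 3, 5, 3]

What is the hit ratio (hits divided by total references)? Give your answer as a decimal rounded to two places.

3 → fault, frames {3}
5 → fault, frames {3,5}
2 → fault, evict 3, frames {5,2}
3 → fault, evict 5, frames {2,3}
2 → hit
3 → hit
6 → fault, evict 2, frames {3,6}
2 → fault, evict 3, frames {6,2}
6 → hit
2 → hit
3 → fault, evict 6, frames {2,3}
2 → hit
3 → hit
9 → fault, evict 2, frames {3,9}
5 → fault, evict 3, frames {9,5}
3 → fault, evict 9, frames {5,3}
5 → hit
3 → hit
Hits: 8 of 18 references → 8/18 = 0.4444.

0.44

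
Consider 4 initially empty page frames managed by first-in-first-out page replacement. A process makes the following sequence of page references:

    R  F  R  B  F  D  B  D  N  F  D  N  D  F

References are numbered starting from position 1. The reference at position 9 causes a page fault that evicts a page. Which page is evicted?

R

pos 1: R -> miss, frames (R)
pos 2: F -> miss, frames (R F)
pos 3: R -> hit
pos 4: B -> miss, frames (R F B)
pos 5: F -> hit
pos 6: D -> miss, frames (R F B D)
pos 7: B -> hit
pos 8: D -> hit
pos 9: N -> miss, evict R, frames (F B D N)
At position 9, page R is evicted.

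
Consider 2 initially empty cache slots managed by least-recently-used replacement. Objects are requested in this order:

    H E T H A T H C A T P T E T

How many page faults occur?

H → miss, frames [H]
E → miss, frames [H, E]
T → miss, evict H, frames [E, T]
H → miss, evict E, frames [T, H]
A → miss, evict T, frames [H, A]
T → miss, evict H, frames [A, T]
H → miss, evict A, frames [T, H]
C → miss, evict T, frames [H, C]
A → miss, evict H, frames [C, A]
T → miss, evict C, frames [A, T]
P → miss, evict A, frames [T, P]
T → hit
E → miss, evict P, frames [T, E]
T → hit
Page faults: 12.

12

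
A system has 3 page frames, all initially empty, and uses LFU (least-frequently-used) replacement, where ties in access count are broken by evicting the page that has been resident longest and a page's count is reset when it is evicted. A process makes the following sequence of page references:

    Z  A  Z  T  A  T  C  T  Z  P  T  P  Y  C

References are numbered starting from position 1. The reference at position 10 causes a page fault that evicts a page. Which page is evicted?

pos 1: Z → fault, frames {Z}
pos 2: A → fault, frames {Z,A}
pos 3: Z → hit
pos 4: T → fault, frames {Z,A,T}
pos 5: A → hit
pos 6: T → hit
pos 7: C → fault, evict Z, frames {A,T,C}
pos 8: T → hit
pos 9: Z → fault, evict C, frames {A,T,Z}
pos 10: P → fault, evict Z, frames {A,T,P}
At position 10, page Z is evicted.

Z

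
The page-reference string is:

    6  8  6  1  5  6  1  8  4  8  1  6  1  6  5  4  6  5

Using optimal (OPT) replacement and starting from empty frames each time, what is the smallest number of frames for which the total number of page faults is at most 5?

f=1: 18 faults
f=2: 12 faults
f=3: 8 faults
f=4: 6 faults
f=5: 5 faults
Smallest f with faults ≤ 5 is 5.

5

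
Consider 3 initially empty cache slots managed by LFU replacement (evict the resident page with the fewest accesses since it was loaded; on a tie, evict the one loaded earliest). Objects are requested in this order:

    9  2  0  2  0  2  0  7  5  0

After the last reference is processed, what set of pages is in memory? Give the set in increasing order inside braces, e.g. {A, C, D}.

{0, 2, 5}

9 -> fault, frames [9]
2 -> fault, frames [9, 2]
0 -> fault, frames [9, 2, 0]
2 -> hit
0 -> hit
2 -> hit
0 -> hit
7 -> fault, evict 9, frames [2, 0, 7]
5 -> fault, evict 7, frames [2, 0, 5]
0 -> hit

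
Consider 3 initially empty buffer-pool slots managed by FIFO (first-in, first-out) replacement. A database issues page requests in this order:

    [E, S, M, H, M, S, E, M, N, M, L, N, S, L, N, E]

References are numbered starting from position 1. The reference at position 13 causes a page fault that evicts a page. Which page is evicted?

pos 1: E: miss, frames (E)
pos 2: S: miss, frames (E S)
pos 3: M: miss, frames (E S M)
pos 4: H: miss, evict E, frames (S M H)
pos 5: M: hit
pos 6: S: hit
pos 7: E: miss, evict S, frames (M H E)
pos 8: M: hit
pos 9: N: miss, evict M, frames (H E N)
pos 10: M: miss, evict H, frames (E N M)
pos 11: L: miss, evict E, frames (N M L)
pos 12: N: hit
pos 13: S: miss, evict N, frames (M L S)
At position 13, page N is evicted.

N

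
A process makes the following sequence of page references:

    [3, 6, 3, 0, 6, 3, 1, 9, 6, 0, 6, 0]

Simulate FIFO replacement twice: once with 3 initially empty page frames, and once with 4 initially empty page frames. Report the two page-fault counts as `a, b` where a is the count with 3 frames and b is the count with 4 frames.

7, 5

3 frames: F F . F . . F F F F . . → 7 faults.
4 frames: F F . F . . F F . . . . → 5 faults.
5 < 7: adding a frame reduced faults, as is typical.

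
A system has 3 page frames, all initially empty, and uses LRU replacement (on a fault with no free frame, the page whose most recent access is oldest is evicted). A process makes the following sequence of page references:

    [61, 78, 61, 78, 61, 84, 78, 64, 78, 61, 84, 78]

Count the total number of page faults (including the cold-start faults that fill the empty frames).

61 → miss, frames [61]
78 → miss, frames [61, 78]
61 → hit
78 → hit
61 → hit
84 → miss, frames [78, 61, 84]
78 → hit
64 → miss, evict 61, frames [84, 78, 64]
78 → hit
61 → miss, evict 84, frames [64, 78, 61]
84 → miss, evict 64, frames [78, 61, 84]
78 → hit
Page faults: 6.

6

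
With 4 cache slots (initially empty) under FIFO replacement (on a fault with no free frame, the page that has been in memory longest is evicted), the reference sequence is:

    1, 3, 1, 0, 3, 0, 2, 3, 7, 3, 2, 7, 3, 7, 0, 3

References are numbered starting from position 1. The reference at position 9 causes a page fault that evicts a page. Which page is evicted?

1

pos 1: 1 → fault, frames [1]
pos 2: 3 → fault, frames [1, 3]
pos 3: 1 → hit
pos 4: 0 → fault, frames [1, 3, 0]
pos 5: 3 → hit
pos 6: 0 → hit
pos 7: 2 → fault, frames [1, 3, 0, 2]
pos 8: 3 → hit
pos 9: 7 → fault, evict 1, frames [3, 0, 2, 7]
At position 9, page 1 is evicted.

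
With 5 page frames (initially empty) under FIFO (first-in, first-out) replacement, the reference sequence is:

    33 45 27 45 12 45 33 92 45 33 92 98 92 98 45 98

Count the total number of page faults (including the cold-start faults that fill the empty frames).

33 -> fault, frames {33}
45 -> fault, frames {33,45}
27 -> fault, frames {33,45,27}
45 -> hit
12 -> fault, frames {33,45,27,12}
45 -> hit
33 -> hit
92 -> fault, frames {33,45,27,12,92}
45 -> hit
33 -> hit
92 -> hit
98 -> fault, evict 33, frames {45,27,12,92,98}
92 -> hit
98 -> hit
45 -> hit
98 -> hit
Page faults: 6.

6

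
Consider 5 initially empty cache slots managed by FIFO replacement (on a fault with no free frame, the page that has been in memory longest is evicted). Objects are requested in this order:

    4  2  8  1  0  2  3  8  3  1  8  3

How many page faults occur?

4 -> miss, frames {4}
2 -> miss, frames {4,2}
8 -> miss, frames {4,2,8}
1 -> miss, frames {4,2,8,1}
0 -> miss, frames {4,2,8,1,0}
2 -> hit
3 -> miss, evict 4, frames {2,8,1,0,3}
8 -> hit
3 -> hit
1 -> hit
8 -> hit
3 -> hit
Page faults: 6.

6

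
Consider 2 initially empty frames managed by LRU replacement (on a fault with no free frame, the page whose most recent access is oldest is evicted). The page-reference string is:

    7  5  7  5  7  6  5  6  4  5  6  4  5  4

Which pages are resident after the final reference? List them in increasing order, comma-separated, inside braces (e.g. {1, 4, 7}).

7 → miss, frames (7)
5 → miss, frames (7 5)
7 → hit
5 → hit
7 → hit
6 → miss, evict 5, frames (7 6)
5 → miss, evict 7, frames (6 5)
6 → hit
4 → miss, evict 5, frames (6 4)
5 → miss, evict 6, frames (4 5)
6 → miss, evict 4, frames (5 6)
4 → miss, evict 5, frames (6 4)
5 → miss, evict 6, frames (4 5)
4 → hit

{4, 5}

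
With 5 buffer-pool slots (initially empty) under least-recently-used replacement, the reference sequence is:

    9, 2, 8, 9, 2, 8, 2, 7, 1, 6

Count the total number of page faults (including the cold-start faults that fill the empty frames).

6

9 → fault, frames (9)
2 → fault, frames (9 2)
8 → fault, frames (9 2 8)
9 → hit
2 → hit
8 → hit
2 → hit
7 → fault, frames (9 8 2 7)
1 → fault, frames (9 8 2 7 1)
6 → fault, evict 9, frames (8 2 7 1 6)
Page faults: 6.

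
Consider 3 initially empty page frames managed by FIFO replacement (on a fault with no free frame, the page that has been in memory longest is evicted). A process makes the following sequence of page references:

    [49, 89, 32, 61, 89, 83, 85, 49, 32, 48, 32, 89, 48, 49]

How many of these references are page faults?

11

49 -> miss, frames {49}
89 -> miss, frames {49,89}
32 -> miss, frames {49,89,32}
61 -> miss, evict 49, frames {89,32,61}
89 -> hit
83 -> miss, evict 89, frames {32,61,83}
85 -> miss, evict 32, frames {61,83,85}
49 -> miss, evict 61, frames {83,85,49}
32 -> miss, evict 83, frames {85,49,32}
48 -> miss, evict 85, frames {49,32,48}
32 -> hit
89 -> miss, evict 49, frames {32,48,89}
48 -> hit
49 -> miss, evict 32, frames {48,89,49}
Page faults: 11.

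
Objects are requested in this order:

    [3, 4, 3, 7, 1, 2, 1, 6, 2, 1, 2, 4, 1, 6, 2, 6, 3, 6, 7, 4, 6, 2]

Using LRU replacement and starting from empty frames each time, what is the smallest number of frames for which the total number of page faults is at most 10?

f=1: 22 faults
f=2: 17 faults
f=3: 13 faults
f=4: 11 faults
f=5: 10 faults
f=6: 6 faults
Smallest f with faults ≤ 10 is 5.

5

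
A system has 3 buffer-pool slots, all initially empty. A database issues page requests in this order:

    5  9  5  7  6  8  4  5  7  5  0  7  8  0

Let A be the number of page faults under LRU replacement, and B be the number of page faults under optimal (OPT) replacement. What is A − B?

Under LRU: F F . F F F F F F . F . F . → 10 faults.
Under OPT: F F . F F F F . . . F . F . → 8 faults.
A − B = 10 − 8 = 2.

2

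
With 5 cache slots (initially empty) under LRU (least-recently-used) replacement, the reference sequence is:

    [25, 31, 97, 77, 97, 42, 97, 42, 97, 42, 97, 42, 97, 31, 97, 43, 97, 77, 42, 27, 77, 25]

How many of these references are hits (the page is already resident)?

25 → miss, frames (25)
31 → miss, frames (25 31)
97 → miss, frames (25 31 97)
77 → miss, frames (25 31 97 77)
97 → hit
42 → miss, frames (25 31 77 97 42)
97 → hit
42 → hit
97 → hit
42 → hit
97 → hit
42 → hit
97 → hit
31 → hit
97 → hit
43 → miss, evict 25, frames (77 42 31 97 43)
97 → hit
77 → hit
42 → hit
27 → miss, evict 31, frames (43 97 77 42 27)
77 → hit
25 → miss, evict 43, frames (97 42 27 77 25)
Hits: 14.

14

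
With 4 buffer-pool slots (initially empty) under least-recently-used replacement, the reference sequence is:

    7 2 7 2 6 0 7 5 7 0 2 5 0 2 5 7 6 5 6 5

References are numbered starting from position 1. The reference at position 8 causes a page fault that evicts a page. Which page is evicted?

pos 1: 7 → miss, frames [7]
pos 2: 2 → miss, frames [7, 2]
pos 3: 7 → hit
pos 4: 2 → hit
pos 5: 6 → miss, frames [7, 2, 6]
pos 6: 0 → miss, frames [7, 2, 6, 0]
pos 7: 7 → hit
pos 8: 5 → miss, evict 2, frames [6, 0, 7, 5]
At position 8, page 2 is evicted.

2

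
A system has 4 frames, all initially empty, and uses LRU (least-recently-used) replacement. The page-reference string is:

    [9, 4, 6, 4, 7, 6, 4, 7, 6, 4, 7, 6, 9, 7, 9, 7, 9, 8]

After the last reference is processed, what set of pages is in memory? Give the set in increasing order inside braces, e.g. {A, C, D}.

{6, 7, 8, 9}

9 → fault, frames [9]
4 → fault, frames [9, 4]
6 → fault, frames [9, 4, 6]
4 → hit
7 → fault, frames [9, 6, 4, 7]
6 → hit
4 → hit
7 → hit
6 → hit
4 → hit
7 → hit
6 → hit
9 → hit
7 → hit
9 → hit
7 → hit
9 → hit
8 → fault, evict 4, frames [6, 7, 9, 8]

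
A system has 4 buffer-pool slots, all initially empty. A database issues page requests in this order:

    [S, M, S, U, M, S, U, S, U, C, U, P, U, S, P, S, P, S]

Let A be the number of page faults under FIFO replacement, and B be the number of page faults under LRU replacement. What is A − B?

1

Under FIFO: F F . F . . . . . F . F . F . . . . → 6 faults.
Under LRU: F F . F . . . . . F . F . . . . . . → 5 faults.
A − B = 6 − 5 = 1.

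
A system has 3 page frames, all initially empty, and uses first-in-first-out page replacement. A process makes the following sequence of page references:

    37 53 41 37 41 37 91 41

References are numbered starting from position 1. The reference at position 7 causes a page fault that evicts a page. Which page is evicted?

37

pos 1: 37: miss, frames {37}
pos 2: 53: miss, frames {37,53}
pos 3: 41: miss, frames {37,53,41}
pos 4: 37: hit
pos 5: 41: hit
pos 6: 37: hit
pos 7: 91: miss, evict 37, frames {53,41,91}
At position 7, page 37 is evicted.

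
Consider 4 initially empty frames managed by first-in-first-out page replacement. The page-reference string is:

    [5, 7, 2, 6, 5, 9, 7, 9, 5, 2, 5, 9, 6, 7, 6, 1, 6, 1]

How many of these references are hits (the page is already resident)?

9

5 -> fault, frames {5}
7 -> fault, frames {5,7}
2 -> fault, frames {5,7,2}
6 -> fault, frames {5,7,2,6}
5 -> hit
9 -> fault, evict 5, frames {7,2,6,9}
7 -> hit
9 -> hit
5 -> fault, evict 7, frames {2,6,9,5}
2 -> hit
5 -> hit
9 -> hit
6 -> hit
7 -> fault, evict 2, frames {6,9,5,7}
6 -> hit
1 -> fault, evict 6, frames {9,5,7,1}
6 -> fault, evict 9, frames {5,7,1,6}
1 -> hit
Hits: 9.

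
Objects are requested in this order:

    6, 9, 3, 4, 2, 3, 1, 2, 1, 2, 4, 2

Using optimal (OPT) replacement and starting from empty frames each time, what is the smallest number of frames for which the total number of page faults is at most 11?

2

f=1: 12 faults
f=2: 7 faults
f=3: 6 faults
f=4: 6 faults
f=5: 6 faults
f=6: 6 faults
Smallest f with faults ≤ 11 is 2.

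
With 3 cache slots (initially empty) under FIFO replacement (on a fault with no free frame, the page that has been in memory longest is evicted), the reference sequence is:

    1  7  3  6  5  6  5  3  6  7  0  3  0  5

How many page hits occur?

1: fault, frames [1]
7: fault, frames [1, 7]
3: fault, frames [1, 7, 3]
6: fault, evict 1, frames [7, 3, 6]
5: fault, evict 7, frames [3, 6, 5]
6: hit
5: hit
3: hit
6: hit
7: fault, evict 3, frames [6, 5, 7]
0: fault, evict 6, frames [5, 7, 0]
3: fault, evict 5, frames [7, 0, 3]
0: hit
5: fault, evict 7, frames [0, 3, 5]
Hits: 5.

5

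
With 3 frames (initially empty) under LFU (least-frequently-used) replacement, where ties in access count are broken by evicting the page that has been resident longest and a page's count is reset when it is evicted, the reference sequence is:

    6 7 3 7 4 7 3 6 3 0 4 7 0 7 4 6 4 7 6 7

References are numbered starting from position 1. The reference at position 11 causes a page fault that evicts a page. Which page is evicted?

pos 1: 6 -> fault, frames [6]
pos 2: 7 -> fault, frames [6, 7]
pos 3: 3 -> fault, frames [6, 7, 3]
pos 4: 7 -> hit
pos 5: 4 -> fault, evict 6, frames [7, 3, 4]
pos 6: 7 -> hit
pos 7: 3 -> hit
pos 8: 6 -> fault, evict 4, frames [7, 3, 6]
pos 9: 3 -> hit
pos 10: 0 -> fault, evict 6, frames [7, 3, 0]
pos 11: 4 -> fault, evict 0, frames [7, 3, 4]
At position 11, page 0 is evicted.

0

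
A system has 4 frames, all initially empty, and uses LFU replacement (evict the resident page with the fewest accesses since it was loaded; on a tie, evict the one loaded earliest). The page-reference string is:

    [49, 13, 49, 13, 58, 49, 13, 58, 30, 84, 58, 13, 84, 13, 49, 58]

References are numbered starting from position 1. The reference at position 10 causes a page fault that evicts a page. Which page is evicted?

30

pos 1: 49 -> miss, frames [49]
pos 2: 13 -> miss, frames [49, 13]
pos 3: 49 -> hit
pos 4: 13 -> hit
pos 5: 58 -> miss, frames [49, 13, 58]
pos 6: 49 -> hit
pos 7: 13 -> hit
pos 8: 58 -> hit
pos 9: 30 -> miss, frames [49, 13, 58, 30]
pos 10: 84 -> miss, evict 30, frames [49, 13, 58, 84]
At position 10, page 30 is evicted.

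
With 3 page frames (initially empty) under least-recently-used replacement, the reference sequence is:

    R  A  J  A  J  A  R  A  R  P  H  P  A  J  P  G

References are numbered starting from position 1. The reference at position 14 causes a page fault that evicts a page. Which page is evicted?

pos 1: R -> miss, frames [R]
pos 2: A -> miss, frames [R, A]
pos 3: J -> miss, frames [R, A, J]
pos 4: A -> hit
pos 5: J -> hit
pos 6: A -> hit
pos 7: R -> hit
pos 8: A -> hit
pos 9: R -> hit
pos 10: P -> miss, evict J, frames [A, R, P]
pos 11: H -> miss, evict A, frames [R, P, H]
pos 12: P -> hit
pos 13: A -> miss, evict R, frames [H, P, A]
pos 14: J -> miss, evict H, frames [P, A, J]
At position 14, page H is evicted.

H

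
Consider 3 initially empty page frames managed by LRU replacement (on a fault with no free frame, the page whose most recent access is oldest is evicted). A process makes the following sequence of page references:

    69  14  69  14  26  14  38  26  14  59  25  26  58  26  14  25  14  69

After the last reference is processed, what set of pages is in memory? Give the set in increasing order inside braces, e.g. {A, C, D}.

{14, 25, 69}

69: fault, frames (69)
14: fault, frames (69 14)
69: hit
14: hit
26: fault, frames (69 14 26)
14: hit
38: fault, evict 69, frames (26 14 38)
26: hit
14: hit
59: fault, evict 38, frames (26 14 59)
25: fault, evict 26, frames (14 59 25)
26: fault, evict 14, frames (59 25 26)
58: fault, evict 59, frames (25 26 58)
26: hit
14: fault, evict 25, frames (58 26 14)
25: fault, evict 58, frames (26 14 25)
14: hit
69: fault, evict 26, frames (25 14 69)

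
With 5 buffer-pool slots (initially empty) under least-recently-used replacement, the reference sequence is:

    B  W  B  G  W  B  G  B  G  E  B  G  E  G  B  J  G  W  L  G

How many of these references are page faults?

B -> miss, frames {B}
W -> miss, frames {B,W}
B -> hit
G -> miss, frames {W,B,G}
W -> hit
B -> hit
G -> hit
B -> hit
G -> hit
E -> miss, frames {W,B,G,E}
B -> hit
G -> hit
E -> hit
G -> hit
B -> hit
J -> miss, frames {W,E,G,B,J}
G -> hit
W -> hit
L -> miss, evict E, frames {B,J,G,W,L}
G -> hit
Page faults: 6.

6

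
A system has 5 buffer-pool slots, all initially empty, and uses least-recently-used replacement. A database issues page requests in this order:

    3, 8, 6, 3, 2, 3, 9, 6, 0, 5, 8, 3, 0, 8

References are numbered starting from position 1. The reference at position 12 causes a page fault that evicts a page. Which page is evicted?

pos 1: 3: miss, frames {3}
pos 2: 8: miss, frames {3,8}
pos 3: 6: miss, frames {3,8,6}
pos 4: 3: hit
pos 5: 2: miss, frames {8,6,3,2}
pos 6: 3: hit
pos 7: 9: miss, frames {8,6,2,3,9}
pos 8: 6: hit
pos 9: 0: miss, evict 8, frames {2,3,9,6,0}
pos 10: 5: miss, evict 2, frames {3,9,6,0,5}
pos 11: 8: miss, evict 3, frames {9,6,0,5,8}
pos 12: 3: miss, evict 9, frames {6,0,5,8,3}
At position 12, page 9 is evicted.

9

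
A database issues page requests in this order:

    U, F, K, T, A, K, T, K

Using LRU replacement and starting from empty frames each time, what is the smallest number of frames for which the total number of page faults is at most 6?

f=1: 8 faults
f=2: 7 faults
f=3: 5 faults
f=4: 5 faults
f=5: 5 faults
Smallest f with faults ≤ 6 is 3.

3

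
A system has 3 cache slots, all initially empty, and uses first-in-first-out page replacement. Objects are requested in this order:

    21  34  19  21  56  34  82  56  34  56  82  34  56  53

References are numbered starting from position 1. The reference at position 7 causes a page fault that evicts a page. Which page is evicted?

34

pos 1: 21 → fault, frames {21}
pos 2: 34 → fault, frames {21,34}
pos 3: 19 → fault, frames {21,34,19}
pos 4: 21 → hit
pos 5: 56 → fault, evict 21, frames {34,19,56}
pos 6: 34 → hit
pos 7: 82 → fault, evict 34, frames {19,56,82}
At position 7, page 34 is evicted.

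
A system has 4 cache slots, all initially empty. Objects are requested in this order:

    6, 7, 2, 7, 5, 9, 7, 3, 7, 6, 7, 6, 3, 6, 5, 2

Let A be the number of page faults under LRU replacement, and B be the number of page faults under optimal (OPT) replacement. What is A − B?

2

Under LRU: F F F . F F . F . F . . . . F F → 9 faults.
Under OPT: F F F . F F . F . . . . . . . F → 7 faults.
A − B = 9 − 7 = 2.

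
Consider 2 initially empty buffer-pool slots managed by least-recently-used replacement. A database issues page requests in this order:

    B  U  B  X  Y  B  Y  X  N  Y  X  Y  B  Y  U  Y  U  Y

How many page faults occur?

B → miss, frames [B]
U → miss, frames [B, U]
B → hit
X → miss, evict U, frames [B, X]
Y → miss, evict B, frames [X, Y]
B → miss, evict X, frames [Y, B]
Y → hit
X → miss, evict B, frames [Y, X]
N → miss, evict Y, frames [X, N]
Y → miss, evict X, frames [N, Y]
X → miss, evict N, frames [Y, X]
Y → hit
B → miss, evict X, frames [Y, B]
Y → hit
U → miss, evict B, frames [Y, U]
Y → hit
U → hit
Y → hit
Page faults: 11.

11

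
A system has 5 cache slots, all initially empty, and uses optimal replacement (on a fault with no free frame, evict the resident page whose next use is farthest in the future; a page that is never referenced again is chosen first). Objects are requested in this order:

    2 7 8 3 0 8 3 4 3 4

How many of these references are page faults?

6

2 → miss, frames (2)
7 → miss, frames (2 7)
8 → miss, frames (2 7 8)
3 → miss, frames (2 7 8 3)
0 → miss, frames (2 7 8 3 0)
8 → hit
3 → hit
4 → miss, evict 0, frames (2 7 8 3 4)
3 → hit
4 → hit
Page faults: 6.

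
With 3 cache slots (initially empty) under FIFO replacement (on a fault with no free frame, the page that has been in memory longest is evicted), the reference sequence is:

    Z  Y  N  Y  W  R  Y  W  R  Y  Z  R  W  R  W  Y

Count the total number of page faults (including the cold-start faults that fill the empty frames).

Z: miss, frames (Z)
Y: miss, frames (Z Y)
N: miss, frames (Z Y N)
Y: hit
W: miss, evict Z, frames (Y N W)
R: miss, evict Y, frames (N W R)
Y: miss, evict N, frames (W R Y)
W: hit
R: hit
Y: hit
Z: miss, evict W, frames (R Y Z)
R: hit
W: miss, evict R, frames (Y Z W)
R: miss, evict Y, frames (Z W R)
W: hit
Y: miss, evict Z, frames (W R Y)
Page faults: 10.

10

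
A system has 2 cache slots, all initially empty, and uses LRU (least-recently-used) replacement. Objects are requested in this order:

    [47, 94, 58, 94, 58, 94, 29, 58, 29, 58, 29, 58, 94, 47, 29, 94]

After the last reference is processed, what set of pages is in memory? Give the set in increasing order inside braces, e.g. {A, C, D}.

47 -> miss, frames [47]
94 -> miss, frames [47, 94]
58 -> miss, evict 47, frames [94, 58]
94 -> hit
58 -> hit
94 -> hit
29 -> miss, evict 58, frames [94, 29]
58 -> miss, evict 94, frames [29, 58]
29 -> hit
58 -> hit
29 -> hit
58 -> hit
94 -> miss, evict 29, frames [58, 94]
47 -> miss, evict 58, frames [94, 47]
29 -> miss, evict 94, frames [47, 29]
94 -> miss, evict 47, frames [29, 94]

{29, 94}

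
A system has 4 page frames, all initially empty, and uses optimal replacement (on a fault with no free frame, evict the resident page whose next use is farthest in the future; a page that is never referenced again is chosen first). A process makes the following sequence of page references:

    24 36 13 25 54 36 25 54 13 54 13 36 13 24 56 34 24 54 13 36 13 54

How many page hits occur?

24: miss, frames {24}
36: miss, frames {24,36}
13: miss, frames {24,36,13}
25: miss, frames {24,36,13,25}
54: miss, evict 24, frames {36,13,25,54}
36: hit
25: hit
54: hit
13: hit
54: hit
13: hit
36: hit
13: hit
24: miss, evict 25, frames {36,13,54,24}
56: miss, evict 36, frames {13,54,24,56}
34: miss, evict 56, frames {13,54,24,34}
24: hit
54: hit
13: hit
36: miss, evict 34, frames {13,54,24,36}
13: hit
54: hit
Hits: 13.

13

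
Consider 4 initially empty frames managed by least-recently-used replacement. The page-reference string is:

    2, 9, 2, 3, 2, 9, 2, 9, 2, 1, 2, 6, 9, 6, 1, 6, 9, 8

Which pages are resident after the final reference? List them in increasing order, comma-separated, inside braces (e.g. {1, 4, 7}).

2 → fault, frames [2]
9 → fault, frames [2, 9]
2 → hit
3 → fault, frames [9, 2, 3]
2 → hit
9 → hit
2 → hit
9 → hit
2 → hit
1 → fault, frames [3, 9, 2, 1]
2 → hit
6 → fault, evict 3, frames [9, 1, 2, 6]
9 → hit
6 → hit
1 → hit
6 → hit
9 → hit
8 → fault, evict 2, frames [1, 6, 9, 8]

{1, 6, 8, 9}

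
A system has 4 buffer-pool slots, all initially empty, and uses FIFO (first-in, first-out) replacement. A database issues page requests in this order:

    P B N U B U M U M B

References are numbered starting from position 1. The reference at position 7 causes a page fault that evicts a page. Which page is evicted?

pos 1: P -> miss, frames {P}
pos 2: B -> miss, frames {P,B}
pos 3: N -> miss, frames {P,B,N}
pos 4: U -> miss, frames {P,B,N,U}
pos 5: B -> hit
pos 6: U -> hit
pos 7: M -> miss, evict P, frames {B,N,U,M}
At position 7, page P is evicted.

P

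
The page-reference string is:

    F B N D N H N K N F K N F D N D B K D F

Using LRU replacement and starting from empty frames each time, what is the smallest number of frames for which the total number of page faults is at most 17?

2

f=1: 20 faults
f=2: 16 faults
f=3: 11 faults
f=4: 11 faults
f=5: 8 faults
f=6: 6 faults
Smallest f with faults ≤ 17 is 2.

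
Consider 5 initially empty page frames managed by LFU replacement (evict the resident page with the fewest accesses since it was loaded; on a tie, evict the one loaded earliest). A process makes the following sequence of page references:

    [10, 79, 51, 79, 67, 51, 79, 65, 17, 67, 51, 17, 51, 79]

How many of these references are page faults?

6

10: fault, frames (10)
79: fault, frames (10 79)
51: fault, frames (10 79 51)
79: hit
67: fault, frames (10 79 51 67)
51: hit
79: hit
65: fault, frames (10 79 51 67 65)
17: fault, evict 10, frames (79 51 67 65 17)
67: hit
51: hit
17: hit
51: hit
79: hit
Page faults: 6.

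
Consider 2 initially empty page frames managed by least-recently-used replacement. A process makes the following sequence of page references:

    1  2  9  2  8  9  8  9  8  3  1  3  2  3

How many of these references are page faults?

8

1 -> fault, frames {1}
2 -> fault, frames {1,2}
9 -> fault, evict 1, frames {2,9}
2 -> hit
8 -> fault, evict 9, frames {2,8}
9 -> fault, evict 2, frames {8,9}
8 -> hit
9 -> hit
8 -> hit
3 -> fault, evict 9, frames {8,3}
1 -> fault, evict 8, frames {3,1}
3 -> hit
2 -> fault, evict 1, frames {3,2}
3 -> hit
Page faults: 8.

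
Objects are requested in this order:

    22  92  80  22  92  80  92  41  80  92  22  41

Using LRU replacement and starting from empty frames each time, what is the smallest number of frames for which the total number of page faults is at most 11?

2

f=1: 12 faults
f=2: 11 faults
f=3: 6 faults
f=4: 4 faults
Smallest f with faults ≤ 11 is 2.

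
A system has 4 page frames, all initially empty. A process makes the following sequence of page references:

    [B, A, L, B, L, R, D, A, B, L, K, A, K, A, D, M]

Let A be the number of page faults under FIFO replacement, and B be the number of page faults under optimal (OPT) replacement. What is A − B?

2

Under FIFO: F F F . . F F . F . F F . . . F → 9 faults.
Under OPT: F F F . . F F . . . F . . . . F → 7 faults.
A − B = 9 − 7 = 2.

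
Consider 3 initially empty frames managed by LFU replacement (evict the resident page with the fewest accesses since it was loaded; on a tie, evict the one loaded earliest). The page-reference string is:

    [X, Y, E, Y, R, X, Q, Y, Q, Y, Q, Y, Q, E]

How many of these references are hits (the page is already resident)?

X: fault, frames [X]
Y: fault, frames [X, Y]
E: fault, frames [X, Y, E]
Y: hit
R: fault, evict X, frames [Y, E, R]
X: fault, evict E, frames [Y, R, X]
Q: fault, evict R, frames [Y, X, Q]
Y: hit
Q: hit
Y: hit
Q: hit
Y: hit
Q: hit
E: fault, evict X, frames [Y, Q, E]
Hits: 7.

7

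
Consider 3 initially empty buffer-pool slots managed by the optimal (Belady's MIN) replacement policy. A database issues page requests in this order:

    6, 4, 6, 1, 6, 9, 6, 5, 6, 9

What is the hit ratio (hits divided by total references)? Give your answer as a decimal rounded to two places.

0.50

6: fault, frames [6]
4: fault, frames [6, 4]
6: hit
1: fault, frames [6, 4, 1]
6: hit
9: fault, evict 1, frames [6, 4, 9]
6: hit
5: fault, evict 4, frames [6, 9, 5]
6: hit
9: hit
Hits: 5 of 10 references → 5/10 = 0.5000.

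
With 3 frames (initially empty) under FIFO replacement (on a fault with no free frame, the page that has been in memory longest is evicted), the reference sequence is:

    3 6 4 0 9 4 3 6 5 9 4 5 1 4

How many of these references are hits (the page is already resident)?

3 -> fault, frames (3)
6 -> fault, frames (3 6)
4 -> fault, frames (3 6 4)
0 -> fault, evict 3, frames (6 4 0)
9 -> fault, evict 6, frames (4 0 9)
4 -> hit
3 -> fault, evict 4, frames (0 9 3)
6 -> fault, evict 0, frames (9 3 6)
5 -> fault, evict 9, frames (3 6 5)
9 -> fault, evict 3, frames (6 5 9)
4 -> fault, evict 6, frames (5 9 4)
5 -> hit
1 -> fault, evict 5, frames (9 4 1)
4 -> hit
Hits: 3.

3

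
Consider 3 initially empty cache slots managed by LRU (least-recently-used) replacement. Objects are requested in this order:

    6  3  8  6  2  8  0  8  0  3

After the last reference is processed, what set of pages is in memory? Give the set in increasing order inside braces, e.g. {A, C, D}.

{0, 3, 8}

6 -> fault, frames {6}
3 -> fault, frames {6,3}
8 -> fault, frames {6,3,8}
6 -> hit
2 -> fault, evict 3, frames {8,6,2}
8 -> hit
0 -> fault, evict 6, frames {2,8,0}
8 -> hit
0 -> hit
3 -> fault, evict 2, frames {8,0,3}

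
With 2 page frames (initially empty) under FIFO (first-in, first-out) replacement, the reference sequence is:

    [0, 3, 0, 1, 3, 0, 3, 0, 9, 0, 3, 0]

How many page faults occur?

8

0 → miss, frames [0]
3 → miss, frames [0, 3]
0 → hit
1 → miss, evict 0, frames [3, 1]
3 → hit
0 → miss, evict 3, frames [1, 0]
3 → miss, evict 1, frames [0, 3]
0 → hit
9 → miss, evict 0, frames [3, 9]
0 → miss, evict 3, frames [9, 0]
3 → miss, evict 9, frames [0, 3]
0 → hit
Page faults: 8.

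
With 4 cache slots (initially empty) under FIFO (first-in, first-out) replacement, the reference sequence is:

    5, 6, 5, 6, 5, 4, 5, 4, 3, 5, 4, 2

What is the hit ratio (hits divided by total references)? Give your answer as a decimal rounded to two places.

5: miss, frames {5}
6: miss, frames {5,6}
5: hit
6: hit
5: hit
4: miss, frames {5,6,4}
5: hit
4: hit
3: miss, frames {5,6,4,3}
5: hit
4: hit
2: miss, evict 5, frames {6,4,3,2}
Hits: 7 of 12 references → 7/12 = 0.5833.

0.58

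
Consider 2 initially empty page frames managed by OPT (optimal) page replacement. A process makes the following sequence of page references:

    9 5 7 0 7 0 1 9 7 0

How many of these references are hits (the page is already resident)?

3

9 → miss, frames [9]
5 → miss, frames [9, 5]
7 → miss, evict 5, frames [9, 7]
0 → miss, evict 9, frames [7, 0]
7 → hit
0 → hit
1 → miss, evict 0, frames [7, 1]
9 → miss, evict 1, frames [7, 9]
7 → hit
0 → miss, evict 9, frames [7, 0]
Hits: 3.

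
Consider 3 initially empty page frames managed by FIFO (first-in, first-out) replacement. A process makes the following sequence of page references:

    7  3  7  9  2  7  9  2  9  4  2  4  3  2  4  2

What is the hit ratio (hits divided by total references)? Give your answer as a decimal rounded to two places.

7: miss, frames (7)
3: miss, frames (7 3)
7: hit
9: miss, frames (7 3 9)
2: miss, evict 7, frames (3 9 2)
7: miss, evict 3, frames (9 2 7)
9: hit
2: hit
9: hit
4: miss, evict 9, frames (2 7 4)
2: hit
4: hit
3: miss, evict 2, frames (7 4 3)
2: miss, evict 7, frames (4 3 2)
4: hit
2: hit
Hits: 8 of 16 references → 8/16 = 0.5000.

0.50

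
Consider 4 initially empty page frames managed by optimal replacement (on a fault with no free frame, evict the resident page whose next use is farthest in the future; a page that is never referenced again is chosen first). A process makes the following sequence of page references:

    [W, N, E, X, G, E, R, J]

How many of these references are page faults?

7

W -> fault, frames (W)
N -> fault, frames (W N)
E -> fault, frames (W N E)
X -> fault, frames (W N E X)
G -> fault, evict X, frames (W N E G)
E -> hit
R -> fault, evict G, frames (W N E R)
J -> fault, evict R, frames (W N E J)
Page faults: 7.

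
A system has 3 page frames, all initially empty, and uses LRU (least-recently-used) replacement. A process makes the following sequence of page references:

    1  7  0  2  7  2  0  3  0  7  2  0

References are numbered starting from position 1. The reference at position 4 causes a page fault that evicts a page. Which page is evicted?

1

pos 1: 1 -> miss, frames (1)
pos 2: 7 -> miss, frames (1 7)
pos 3: 0 -> miss, frames (1 7 0)
pos 4: 2 -> miss, evict 1, frames (7 0 2)
At position 4, page 1 is evicted.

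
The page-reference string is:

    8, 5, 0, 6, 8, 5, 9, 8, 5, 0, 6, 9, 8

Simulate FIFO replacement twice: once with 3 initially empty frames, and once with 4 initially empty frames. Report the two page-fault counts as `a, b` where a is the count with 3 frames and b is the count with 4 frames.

10, 11

3 frames: F F F F F F F . . F F . F → 10 faults.
4 frames: F F F F . . F F F F F F F → 11 faults.
11 > 10: adding a frame increased faults — Belady's anomaly.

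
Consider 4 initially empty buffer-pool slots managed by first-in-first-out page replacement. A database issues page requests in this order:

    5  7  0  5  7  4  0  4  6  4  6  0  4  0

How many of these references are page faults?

5 -> miss, frames (5)
7 -> miss, frames (5 7)
0 -> miss, frames (5 7 0)
5 -> hit
7 -> hit
4 -> miss, frames (5 7 0 4)
0 -> hit
4 -> hit
6 -> miss, evict 5, frames (7 0 4 6)
4 -> hit
6 -> hit
0 -> hit
4 -> hit
0 -> hit
Page faults: 5.

5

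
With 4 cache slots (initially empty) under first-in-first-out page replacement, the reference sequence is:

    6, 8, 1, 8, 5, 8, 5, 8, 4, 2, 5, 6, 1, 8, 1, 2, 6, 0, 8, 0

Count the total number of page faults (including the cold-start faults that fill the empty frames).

6: fault, frames [6]
8: fault, frames [6, 8]
1: fault, frames [6, 8, 1]
8: hit
5: fault, frames [6, 8, 1, 5]
8: hit
5: hit
8: hit
4: fault, evict 6, frames [8, 1, 5, 4]
2: fault, evict 8, frames [1, 5, 4, 2]
5: hit
6: fault, evict 1, frames [5, 4, 2, 6]
1: fault, evict 5, frames [4, 2, 6, 1]
8: fault, evict 4, frames [2, 6, 1, 8]
1: hit
2: hit
6: hit
0: fault, evict 2, frames [6, 1, 8, 0]
8: hit
0: hit
Page faults: 10.

10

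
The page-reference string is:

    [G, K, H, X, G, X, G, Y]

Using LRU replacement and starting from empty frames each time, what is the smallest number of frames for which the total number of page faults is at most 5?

4

f=1: 8 faults
f=2: 6 faults
f=3: 6 faults
f=4: 5 faults
f=5: 5 faults
Smallest f with faults ≤ 5 is 4.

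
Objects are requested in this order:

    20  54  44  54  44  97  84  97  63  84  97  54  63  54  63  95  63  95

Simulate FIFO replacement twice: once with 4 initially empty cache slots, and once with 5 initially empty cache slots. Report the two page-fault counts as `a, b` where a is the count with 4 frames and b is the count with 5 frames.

4 frames: F F F . . F F . F . . F . . . F . . → 8 faults.
5 frames: F F F . . F F . F . . . . . . F . . → 7 faults.
7 < 8: adding a frame reduced faults, as is typical.

8, 7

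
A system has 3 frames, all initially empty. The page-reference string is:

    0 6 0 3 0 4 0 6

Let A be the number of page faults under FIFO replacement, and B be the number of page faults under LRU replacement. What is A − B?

Under FIFO: F F . F . F F F → 6 faults.
Under LRU: F F . F . F . F → 5 faults.
A − B = 6 − 5 = 1.

1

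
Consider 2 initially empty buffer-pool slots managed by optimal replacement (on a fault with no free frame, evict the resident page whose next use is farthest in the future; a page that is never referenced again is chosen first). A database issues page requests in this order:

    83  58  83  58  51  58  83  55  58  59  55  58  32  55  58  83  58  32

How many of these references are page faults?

83 → fault, frames [83]
58 → fault, frames [83, 58]
83 → hit
58 → hit
51 → fault, evict 83, frames [58, 51]
58 → hit
83 → fault, evict 51, frames [58, 83]
55 → fault, evict 83, frames [58, 55]
58 → hit
59 → fault, evict 58, frames [55, 59]
55 → hit
58 → fault, evict 59, frames [55, 58]
32 → fault, evict 58, frames [55, 32]
55 → hit
58 → fault, evict 55, frames [32, 58]
83 → fault, evict 32, frames [58, 83]
58 → hit
32 → fault, evict 83, frames [58, 32]
Page faults: 11.

11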